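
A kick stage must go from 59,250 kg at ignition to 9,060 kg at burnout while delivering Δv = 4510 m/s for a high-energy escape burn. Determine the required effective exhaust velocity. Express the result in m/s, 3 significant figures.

ln(m₀/m_f) = ln(59250/9060) = ln(6.54) = 1.8779.
v_e = Δv / ln(m₀/m_f) = 4510 / 1.8779 = 2401.6 m/s.

v_e ≈ 2400 m/s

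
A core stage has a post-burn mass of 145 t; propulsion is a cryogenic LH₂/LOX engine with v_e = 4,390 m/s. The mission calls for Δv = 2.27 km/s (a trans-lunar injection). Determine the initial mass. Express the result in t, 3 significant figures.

initial mass ≈ 243 t

Rocket equation: m₀/m_f = exp(Δv / v_e) = exp(2270 / 4390.0) = exp(0.5171) = 1.6771.
m₀ = m_f × 1.6771 = 145 × 1.6771 = 243.18 t.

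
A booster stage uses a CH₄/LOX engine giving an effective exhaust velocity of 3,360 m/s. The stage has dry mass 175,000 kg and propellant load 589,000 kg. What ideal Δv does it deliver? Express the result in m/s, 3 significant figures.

m₀ = m_dry + m_prop = 175,000 + 589,000 = 764,000 kg.
Δv = v_e · ln(m₀/m_f) = 3360.0 × ln(4.366) = 3360.0 × 1.4738 ≈ 4951.9 m/s.

Δv ≈ 4950 m/s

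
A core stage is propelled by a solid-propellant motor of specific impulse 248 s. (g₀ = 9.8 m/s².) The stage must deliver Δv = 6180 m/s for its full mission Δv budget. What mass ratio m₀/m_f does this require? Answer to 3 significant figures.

v_e = Isp · g₀ = 248 × 9.8 = 2430.4 m/s.
By the Tsiolkovsky rocket equation, m₀/m_f = exp(Δv / v_e) = exp(6180 / 2430.4) = exp(2.5428) = 12.7151.

mass ratio ≈ 12.7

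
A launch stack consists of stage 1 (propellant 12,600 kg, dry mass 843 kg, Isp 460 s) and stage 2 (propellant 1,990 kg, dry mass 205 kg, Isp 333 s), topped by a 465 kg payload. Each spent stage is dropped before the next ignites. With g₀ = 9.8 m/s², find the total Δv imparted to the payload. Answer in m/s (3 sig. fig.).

Ignition mass of stage 1 = 12,600+843 + 1,990+205 + 465 = 16,103 kg.
Stage 1: m₀ = 16,103 kg, m_f = 16,103 − 12,600 = 3,503 kg; Δv = 460×9.8×ln(4.597) = 4508.0×1.5254 ≈ 6876 m/s.
Stage 2: m₀ = 2,660 kg, m_f = 2,660 − 1,990 = 670 kg; Δv = 333×9.8×ln(3.97) = 3263.4×1.3788 ≈ 4500 m/s.
Total Δv = 6876 + 4500 = 11376 m/s.

Δv ≈ 11400 m/s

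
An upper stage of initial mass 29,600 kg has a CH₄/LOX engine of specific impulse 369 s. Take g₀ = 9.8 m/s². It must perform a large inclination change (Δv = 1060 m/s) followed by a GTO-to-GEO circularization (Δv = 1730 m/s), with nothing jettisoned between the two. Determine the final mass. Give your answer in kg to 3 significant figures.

v_e = Isp · g₀ = 369 × 9.8 = 3616.2 m/s.
After the first burn: m = 29600 × exp(−1060/3616.2) = 29600 × 0.74593 = 22,079.5 kg.
After the second burn: m = 22,079.5 × exp(−1730/3616.2) = 22,079.5 × 0.61977 = 13,684.2 kg.

final mass ≈ 13700 kg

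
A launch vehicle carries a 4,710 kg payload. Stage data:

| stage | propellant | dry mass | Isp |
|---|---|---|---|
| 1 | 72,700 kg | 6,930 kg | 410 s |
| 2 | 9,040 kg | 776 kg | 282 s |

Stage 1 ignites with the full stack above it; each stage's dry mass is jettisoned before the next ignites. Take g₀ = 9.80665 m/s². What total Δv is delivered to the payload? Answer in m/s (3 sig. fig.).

Ignition mass of stage 1 = 72,700+6,930 + 9,040+776 + 4,710 = 94,156 kg.
Stage 1: m₀ = 94,156 kg, m_f = 94,156 − 72,700 = 21,456 kg; Δv = 410×9.80665×ln(4.388) = 4020.7×1.4789 ≈ 5946 m/s.
Stage 2: m₀ = 14,526 kg, m_f = 14,526 − 9,040 = 5,486 kg; Δv = 282×9.80665×ln(2.648) = 2765.5×0.9737 ≈ 2693 m/s.
Total Δv = 5946 + 2693 = 8639 m/s.

Δv ≈ 8640 m/s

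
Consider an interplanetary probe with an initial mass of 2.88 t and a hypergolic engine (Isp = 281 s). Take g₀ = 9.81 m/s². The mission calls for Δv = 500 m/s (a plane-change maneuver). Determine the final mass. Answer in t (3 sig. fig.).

final mass ≈ 2.40 t

v_e = Isp · g₀ = 281 × 9.81 = 2756.6 m/s.
m₀/m_f = exp(Δv / v_e) = exp(500 / 2756.6) = exp(0.1814) = 1.1989.
m_f = m₀ / 1.1989 = 2.88 / 1.1989 = 2.4022 t.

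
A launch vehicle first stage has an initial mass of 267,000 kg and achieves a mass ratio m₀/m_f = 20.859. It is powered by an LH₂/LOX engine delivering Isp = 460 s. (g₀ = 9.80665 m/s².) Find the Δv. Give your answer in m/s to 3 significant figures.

v_e = Isp · g₀ = 460 × 9.80665 = 4511.1 m/s.
Rocket equation: Δv = v_e · ln(20.859) = 4511.1 × 3.0378 ≈ 13703.6 m/s.

Δv ≈ 13700 m/s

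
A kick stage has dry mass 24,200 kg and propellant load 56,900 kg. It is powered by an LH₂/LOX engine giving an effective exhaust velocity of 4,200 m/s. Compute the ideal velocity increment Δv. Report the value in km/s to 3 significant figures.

Δv ≈ 5.08 km/s

m₀ = m_dry + m_prop = 24,200 + 56,900 = 81,100 kg.
By the Tsiolkovsky rocket equation, Δv = v_e · ln(m₀/m_f) = 4200.0 × ln(3.351) = 4200.0 × 1.2093 ≈ 5079.2 m/s.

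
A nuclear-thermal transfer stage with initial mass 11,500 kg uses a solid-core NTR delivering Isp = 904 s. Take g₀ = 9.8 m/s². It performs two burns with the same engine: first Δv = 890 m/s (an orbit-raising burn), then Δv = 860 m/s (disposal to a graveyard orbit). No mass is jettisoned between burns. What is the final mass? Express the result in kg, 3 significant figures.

final mass ≈ 9440 kg

v_e = Isp · g₀ = 904 × 9.8 = 8859.2 m/s.
After the first burn: m = 11500 × exp(−890/8859.2) = 11500 × 0.90442 = 10,400.8 kg.
After the second burn: m = 10,400.8 × exp(−860/8859.2) = 10,400.8 × 0.90749 = 9,438.62 kg.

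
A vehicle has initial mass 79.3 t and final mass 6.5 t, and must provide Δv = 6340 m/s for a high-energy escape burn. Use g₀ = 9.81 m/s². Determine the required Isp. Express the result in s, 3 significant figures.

ln(m₀/m_f) = ln(79300/6500) = ln(12.2) = 2.5014.
Using Δv = v_e ln(m₀/m_f): v_e = Δv / ln(m₀/m_f) = 6340 / 2.5014 = 2534.5 m/s.
Isp = v_e / g₀ = 2534.5 / 9.81 = 258.4 s.

Isp ≈ 258 s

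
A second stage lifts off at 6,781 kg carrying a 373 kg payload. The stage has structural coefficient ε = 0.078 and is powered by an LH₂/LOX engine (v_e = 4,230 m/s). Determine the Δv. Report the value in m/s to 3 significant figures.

Δv ≈ 8670 m/s

Stage wet mass = m₀ − payload = 6,781 − 373 = 6,408 kg.
Stage dry mass = ε × stage wet mass = 0.078 × 6,408 = 499.824 kg.
Burnout mass m_f = stage dry + payload = 499.824 + 373 = 872.824 kg.
From the ideal rocket equation, Δv = v_e · ln(6,781/872.824) = 4230.0 × ln(7.769) = 4230.0 × 2.0501 ≈ 8672 m/s.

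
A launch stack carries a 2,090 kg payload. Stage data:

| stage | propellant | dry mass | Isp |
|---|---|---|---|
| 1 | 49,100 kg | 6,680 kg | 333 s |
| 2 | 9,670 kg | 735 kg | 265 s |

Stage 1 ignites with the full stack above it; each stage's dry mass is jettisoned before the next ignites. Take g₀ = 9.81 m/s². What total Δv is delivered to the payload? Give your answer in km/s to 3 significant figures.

Δv ≈ 8.01 km/s

Ignition mass of stage 1 = 49,100+6,680 + 9,670+735 + 2,090 = 68,275 kg.
Stage 1: m₀ = 68,275 kg, m_f = 68,275 − 49,100 = 19,175 kg; Δv = 333×9.81×ln(3.561) = 3266.7×1.2699 ≈ 4149 m/s.
Stage 2: m₀ = 12,495 kg, m_f = 12,495 − 9,670 = 2,825 kg; Δv = 265×9.81×ln(4.423) = 2599.7×1.4868 ≈ 3865 m/s.
Total Δv = 4149 + 3865 = 8014 m/s.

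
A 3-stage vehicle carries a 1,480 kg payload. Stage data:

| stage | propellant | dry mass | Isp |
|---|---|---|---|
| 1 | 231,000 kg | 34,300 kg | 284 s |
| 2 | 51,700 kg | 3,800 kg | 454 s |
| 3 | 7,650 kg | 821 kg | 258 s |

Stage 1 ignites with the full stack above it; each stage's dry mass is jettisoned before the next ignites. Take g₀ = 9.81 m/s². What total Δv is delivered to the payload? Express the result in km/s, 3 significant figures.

Δv ≈ 14.0 km/s

Ignition mass of stage 1 = 231,000+34,300 + 51,700+3,800 + 7,650+821 + 1,480 = 330,751 kg.
Stage 1: m₀ = 330,751 kg, m_f = 330,751 − 231,000 = 99,751 kg; Δv = 284×9.81×ln(3.316) = 2786.0×1.1987 ≈ 3340 m/s.
Stage 2: m₀ = 65,451 kg, m_f = 65,451 − 51,700 = 13,751 kg; Δv = 454×9.81×ln(4.76) = 4453.7×1.5602 ≈ 6949 m/s.
Stage 3: m₀ = 9,951 kg, m_f = 9,951 − 7,650 = 2,301 kg; Δv = 258×9.81×ln(4.325) = 2531.0×1.4643 ≈ 3706 m/s.
Total Δv = 3340 + 6949 + 3706 = 13995 m/s.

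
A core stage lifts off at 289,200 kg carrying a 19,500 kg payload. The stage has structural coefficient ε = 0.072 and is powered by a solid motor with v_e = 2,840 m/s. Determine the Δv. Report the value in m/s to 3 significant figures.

Δv ≈ 5700 m/s

Stage wet mass = m₀ − payload = 289,200 − 19,500 = 269,700 kg.
Stage dry mass = ε × stage wet mass = 0.072 × 269,700 = 19,418.4 kg.
Burnout mass m_f = stage dry + payload = 19,418.4 + 19,500 = 38,918.4 kg.
Using Δv = v_e ln(m₀/m_f): Δv = v_e · ln(289,200/38,918.4) = 2840.0 × ln(7.431) = 2840.0 × 2.0057 ≈ 5696 m/s.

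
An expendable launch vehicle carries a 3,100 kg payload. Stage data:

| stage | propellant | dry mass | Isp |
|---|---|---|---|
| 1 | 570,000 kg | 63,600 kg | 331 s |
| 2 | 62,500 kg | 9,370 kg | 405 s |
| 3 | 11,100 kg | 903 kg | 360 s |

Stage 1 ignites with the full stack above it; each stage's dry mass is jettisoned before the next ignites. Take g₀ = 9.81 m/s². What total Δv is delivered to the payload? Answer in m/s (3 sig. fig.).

Δv ≈ 14800 m/s

Ignition mass of stage 1 = 570,000+63,600 + 62,500+9,370 + 11,100+903 + 3,100 = 720,573 kg.
Stage 1: m₀ = 720,573 kg, m_f = 720,573 − 570,000 = 150,573 kg; Δv = 331×9.81×ln(4.786) = 3247.1×1.5656 ≈ 5084 m/s.
Stage 2: m₀ = 86,973 kg, m_f = 86,973 − 62,500 = 24,473 kg; Δv = 405×9.81×ln(3.554) = 3973.1×1.2680 ≈ 5038 m/s.
Stage 3: m₀ = 15,103 kg, m_f = 15,103 − 11,100 = 4,003 kg; Δv = 360×9.81×ln(3.773) = 3531.6×1.3278 ≈ 4689 m/s.
Total Δv = 5084 + 5038 + 4689 = 14811 m/s.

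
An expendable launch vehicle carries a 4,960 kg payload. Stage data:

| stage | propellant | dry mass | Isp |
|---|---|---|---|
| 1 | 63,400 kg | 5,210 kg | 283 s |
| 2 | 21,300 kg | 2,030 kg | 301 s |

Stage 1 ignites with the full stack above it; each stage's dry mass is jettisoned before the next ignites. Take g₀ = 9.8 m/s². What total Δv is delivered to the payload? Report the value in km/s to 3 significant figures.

Ignition mass of stage 1 = 63,400+5,210 + 21,300+2,030 + 4,960 = 96,900 kg.
Stage 1: m₀ = 96,900 kg, m_f = 96,900 − 63,400 = 33,500 kg; Δv = 283×9.8×ln(2.893) = 2773.4×1.0621 ≈ 2946 m/s.
Stage 2: m₀ = 28,290 kg, m_f = 28,290 − 21,300 = 6,990 kg; Δv = 301×9.8×ln(4.047) = 2949.8×1.3980 ≈ 4124 m/s.
Total Δv = 2946 + 4124 = 7070 m/s.

Δv ≈ 7.07 km/s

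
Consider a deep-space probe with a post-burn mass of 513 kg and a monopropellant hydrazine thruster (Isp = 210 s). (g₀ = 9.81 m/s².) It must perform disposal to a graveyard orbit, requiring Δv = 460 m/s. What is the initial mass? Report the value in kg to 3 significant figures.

v_e = Isp · g₀ = 210 × 9.81 = 2060.1 m/s.
Using Δv = v_e ln(m₀/m_f): m₀/m_f = exp(Δv / v_e) = exp(460 / 2060.1) = exp(0.2233) = 1.2502.
m₀ = m_f × 1.2502 = 513 × 1.2502 = 641.353 kg.

initial mass ≈ 641 kg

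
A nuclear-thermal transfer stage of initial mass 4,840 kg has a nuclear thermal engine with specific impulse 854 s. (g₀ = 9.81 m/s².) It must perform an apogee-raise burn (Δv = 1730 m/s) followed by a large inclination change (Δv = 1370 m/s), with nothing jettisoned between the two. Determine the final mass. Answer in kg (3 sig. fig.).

v_e = Isp · g₀ = 854 × 9.81 = 8377.7 m/s.
After the first burn: m = 4840 × exp(−1730/8377.7) = 4840 × 0.81343 = 3,937 kg.
After the second burn: m = 3,937 × exp(−1370/8377.7) = 3,937 × 0.84914 = 3,343.06 kg.

final mass ≈ 3340 kg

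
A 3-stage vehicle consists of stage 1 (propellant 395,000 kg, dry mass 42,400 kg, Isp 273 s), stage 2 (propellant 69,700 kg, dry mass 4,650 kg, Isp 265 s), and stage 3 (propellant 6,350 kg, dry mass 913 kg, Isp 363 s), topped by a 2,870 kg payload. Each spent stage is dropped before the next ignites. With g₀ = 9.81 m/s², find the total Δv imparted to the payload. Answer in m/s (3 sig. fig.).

Ignition mass of stage 1 = 395,000+42,400 + 69,700+4,650 + 6,350+913 + 2,870 = 521,883 kg.
Stage 1: m₀ = 521,883 kg, m_f = 521,883 − 395,000 = 126,883 kg; Δv = 273×9.81×ln(4.113) = 2678.1×1.4142 ≈ 3787 m/s.
Stage 2: m₀ = 84,483 kg, m_f = 84,483 − 69,700 = 14,783 kg; Δv = 265×9.81×ln(5.715) = 2599.7×1.7431 ≈ 4531 m/s.
Stage 3: m₀ = 10,133 kg, m_f = 10,133 − 6,350 = 3,783 kg; Δv = 363×9.81×ln(2.679) = 3561.0×0.9853 ≈ 3509 m/s.
Total Δv = 3787 + 4531 + 3509 = 11827 m/s.

Δv ≈ 11800 m/s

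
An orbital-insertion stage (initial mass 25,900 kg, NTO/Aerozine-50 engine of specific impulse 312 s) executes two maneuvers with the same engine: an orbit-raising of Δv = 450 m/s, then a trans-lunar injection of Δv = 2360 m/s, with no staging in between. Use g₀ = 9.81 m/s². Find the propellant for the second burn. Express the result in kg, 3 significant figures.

v_e = Isp · g₀ = 312 × 9.81 = 3060.7 m/s.
After the first burn: m = 25900 × exp(−450/3060.7) = 25900 × 0.86327 = 22,358.7 kg.
After the second burn: m = 22,358.7 × exp(−2360/3060.7) = 22,358.7 × 0.46252 = 10,341.3 kg.
Second-burn propellant = 22,358.7 − 10,341.3 = 12,017.4 kg.

propellant for the second burn ≈ 12000 kg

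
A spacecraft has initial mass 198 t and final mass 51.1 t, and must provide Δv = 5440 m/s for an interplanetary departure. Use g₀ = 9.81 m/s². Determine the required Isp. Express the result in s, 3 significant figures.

Isp ≈ 409 s

ln(m₀/m_f) = ln(198000/51100) = ln(3.875) = 1.3545.
By the Tsiolkovsky rocket equation, v_e = Δv / ln(m₀/m_f) = 5440 / 1.3545 = 4016.3 m/s.
Isp = v_e / g₀ = 4016.3 / 9.81 = 409.4 s.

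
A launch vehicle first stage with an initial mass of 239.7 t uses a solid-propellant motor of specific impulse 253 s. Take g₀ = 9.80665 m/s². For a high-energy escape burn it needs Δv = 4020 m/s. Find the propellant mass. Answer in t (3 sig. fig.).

v_e = Isp · g₀ = 253 × 9.80665 = 2481.1 m/s.
m₀/m_f = exp(Δv / v_e) = exp(4020 / 2481.1) = exp(1.6203) = 5.0544.
m_f = 239.7 / 5.0544 = 47.424 t, so propellant = m₀ − m_f = 239.7 − 47.424 = 192.276 t.

propellant mass ≈ 192 t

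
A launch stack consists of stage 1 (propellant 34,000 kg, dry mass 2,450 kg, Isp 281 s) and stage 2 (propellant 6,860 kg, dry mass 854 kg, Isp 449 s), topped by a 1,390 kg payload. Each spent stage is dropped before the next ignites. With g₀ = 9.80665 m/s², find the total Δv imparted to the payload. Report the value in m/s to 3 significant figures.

Ignition mass of stage 1 = 34,000+2,450 + 6,860+854 + 1,390 = 45,554 kg.
Stage 1: m₀ = 45,554 kg, m_f = 45,554 − 34,000 = 11,554 kg; Δv = 281×9.80665×ln(3.943) = 2755.7×1.3719 ≈ 3780 m/s.
Stage 2: m₀ = 9,104 kg, m_f = 9,104 − 6,860 = 2,244 kg; Δv = 449×9.80665×ln(4.057) = 4403.2×1.4005 ≈ 6166 m/s.
Total Δv = 3780 + 6166 = 9946 m/s.

Δv ≈ 9950 m/s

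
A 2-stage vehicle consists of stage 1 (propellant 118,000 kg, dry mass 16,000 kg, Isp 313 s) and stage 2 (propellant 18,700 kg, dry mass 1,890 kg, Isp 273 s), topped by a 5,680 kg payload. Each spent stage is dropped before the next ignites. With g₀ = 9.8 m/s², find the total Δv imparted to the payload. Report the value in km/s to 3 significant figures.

Δv ≈ 7.42 km/s

Ignition mass of stage 1 = 118,000+16,000 + 18,700+1,890 + 5,680 = 160,270 kg.
Stage 1: m₀ = 160,270 kg, m_f = 160,270 − 118,000 = 42,270 kg; Δv = 313×9.8×ln(3.792) = 3067.4×1.3328 ≈ 4088 m/s.
Stage 2: m₀ = 26,270 kg, m_f = 26,270 − 18,700 = 7,570 kg; Δv = 273×9.8×ln(3.47) = 2675.4×1.2442 ≈ 3329 m/s.
Total Δv = 4088 + 3329 = 7417 m/s.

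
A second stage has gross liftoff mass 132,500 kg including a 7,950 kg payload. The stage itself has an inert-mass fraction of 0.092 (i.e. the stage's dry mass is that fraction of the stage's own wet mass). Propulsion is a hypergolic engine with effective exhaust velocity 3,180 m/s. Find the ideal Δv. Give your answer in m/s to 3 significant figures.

Δv ≈ 6110 m/s

Stage wet mass = m₀ − payload = 132,500 − 7,950 = 124,550 kg.
Stage dry mass = ε × stage wet mass = 0.092 × 124,550 = 11,458.6 kg.
Burnout mass m_f = stage dry + payload = 11,458.6 + 7,950 = 19,408.6 kg.
Δv = v_e · ln(132,500/19,408.6) = 3180.0 × ln(6.827) = 3180.0 × 1.9209 ≈ 6108 m/s.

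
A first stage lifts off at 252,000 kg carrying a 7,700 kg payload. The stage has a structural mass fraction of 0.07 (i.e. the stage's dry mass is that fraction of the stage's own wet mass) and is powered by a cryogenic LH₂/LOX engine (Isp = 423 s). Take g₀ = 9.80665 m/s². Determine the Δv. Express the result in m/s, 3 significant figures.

Δv ≈ 9620 m/s

Stage wet mass = m₀ − payload = 252,000 − 7,700 = 244,300 kg.
Stage dry mass = ε × stage wet mass = 0.07 × 244,300 = 17,101 kg.
Burnout mass m_f = stage dry + payload = 17,101 + 7,700 = 24,801 kg.
v_e = Isp · g₀ = 423 × 9.80665 = 4148.2 m/s.
Δv = v_e · ln(252,000/24,801) = 4148.2 × ln(10.16) = 4148.2 × 2.3185 ≈ 9618 m/s.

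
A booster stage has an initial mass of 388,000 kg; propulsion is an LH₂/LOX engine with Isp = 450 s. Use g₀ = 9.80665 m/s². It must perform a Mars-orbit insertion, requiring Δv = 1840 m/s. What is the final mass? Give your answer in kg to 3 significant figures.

final mass ≈ 256000 kg

v_e = Isp · g₀ = 450 × 9.80665 = 4413.0 m/s.
From the ideal rocket equation, m₀/m_f = exp(Δv / v_e) = exp(1840 / 4413.0) = exp(0.4170) = 1.5173.
m_f = m₀ / 1.5173 = 388,000 / 1.5173 = 255,717 kg.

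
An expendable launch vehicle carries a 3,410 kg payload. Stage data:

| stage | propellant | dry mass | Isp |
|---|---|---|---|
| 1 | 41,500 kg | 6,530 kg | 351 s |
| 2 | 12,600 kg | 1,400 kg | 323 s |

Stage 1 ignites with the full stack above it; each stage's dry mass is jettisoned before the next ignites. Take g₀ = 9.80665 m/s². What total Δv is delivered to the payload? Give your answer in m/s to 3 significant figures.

Δv ≈ 7540 m/s

Ignition mass of stage 1 = 41,500+6,530 + 12,600+1,400 + 3,410 = 65,440 kg.
Stage 1: m₀ = 65,440 kg, m_f = 65,440 − 41,500 = 23,940 kg; Δv = 351×9.80665×ln(2.734) = 3442.1×1.0056 ≈ 3461 m/s.
Stage 2: m₀ = 17,410 kg, m_f = 17,410 − 12,600 = 4,810 kg; Δv = 323×9.80665×ln(3.62) = 3167.5×1.2863 ≈ 4075 m/s.
Total Δv = 3461 + 4075 = 7536 m/s.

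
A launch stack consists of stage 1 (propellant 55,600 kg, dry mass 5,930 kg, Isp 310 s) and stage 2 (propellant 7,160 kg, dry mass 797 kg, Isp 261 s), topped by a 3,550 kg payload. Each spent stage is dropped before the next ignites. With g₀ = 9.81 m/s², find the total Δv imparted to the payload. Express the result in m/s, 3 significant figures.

Δv ≈ 6850 m/s

Ignition mass of stage 1 = 55,600+5,930 + 7,160+797 + 3,550 = 73,037 kg.
Stage 1: m₀ = 73,037 kg, m_f = 73,037 − 55,600 = 17,437 kg; Δv = 310×9.81×ln(4.189) = 3041.1×1.4324 ≈ 4356 m/s.
Stage 2: m₀ = 11,507 kg, m_f = 11,507 − 7,160 = 4,347 kg; Δv = 261×9.81×ln(2.647) = 2560.4×0.9735 ≈ 2492 m/s.
Total Δv = 4356 + 2492 = 6848 m/s.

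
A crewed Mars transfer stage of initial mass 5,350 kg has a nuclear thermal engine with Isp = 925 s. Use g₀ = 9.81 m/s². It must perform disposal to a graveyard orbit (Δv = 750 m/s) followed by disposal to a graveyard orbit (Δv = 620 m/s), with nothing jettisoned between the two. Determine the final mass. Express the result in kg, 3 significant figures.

v_e = Isp · g₀ = 925 × 9.81 = 9074.2 m/s.
After the first burn: m = 5350 × exp(−750/9074.2) = 5350 × 0.92067 = 4,925.58 kg.
After the second burn: m = 4,925.58 × exp(−620/9074.2) = 4,925.58 × 0.93396 = 4,600.29 kg.

final mass ≈ 4600 kg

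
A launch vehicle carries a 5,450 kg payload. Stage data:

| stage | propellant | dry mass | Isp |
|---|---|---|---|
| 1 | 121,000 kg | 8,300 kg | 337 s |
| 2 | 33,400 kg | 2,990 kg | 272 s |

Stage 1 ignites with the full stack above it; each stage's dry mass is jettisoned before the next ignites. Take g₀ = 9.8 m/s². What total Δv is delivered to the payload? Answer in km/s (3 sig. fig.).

Δv ≈ 8.32 km/s

Ignition mass of stage 1 = 121,000+8,300 + 33,400+2,990 + 5,450 = 171,140 kg.
Stage 1: m₀ = 171,140 kg, m_f = 171,140 − 121,000 = 50,140 kg; Δv = 337×9.8×ln(3.413) = 3302.6×1.2277 ≈ 4054 m/s.
Stage 2: m₀ = 41,840 kg, m_f = 41,840 − 33,400 = 8,440 kg; Δv = 272×9.8×ln(4.957) = 2665.6×1.6009 ≈ 4267 m/s.
Total Δv = 4054 + 4267 = 8321 m/s.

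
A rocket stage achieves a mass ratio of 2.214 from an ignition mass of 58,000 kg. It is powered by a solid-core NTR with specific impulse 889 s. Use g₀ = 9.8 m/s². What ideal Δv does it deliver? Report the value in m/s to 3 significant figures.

v_e = Isp · g₀ = 889 × 9.8 = 8712.2 m/s.
By the Tsiolkovsky rocket equation, Δv = v_e · ln(2.214) = 8712.2 × 0.7948 ≈ 6924.5 m/s.

Δv ≈ 6920 m/s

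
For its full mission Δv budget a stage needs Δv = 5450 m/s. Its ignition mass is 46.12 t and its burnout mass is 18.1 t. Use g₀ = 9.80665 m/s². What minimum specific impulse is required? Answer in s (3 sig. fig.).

Isp ≈ 594 s

ln(m₀/m_f) = ln(46120/18100) = ln(2.548) = 0.9353.
v_e = Δv / ln(m₀/m_f) = 5450 / 0.9353 = 5826.8 m/s.
Isp = v_e / g₀ = 5826.8 / 9.80665 = 594.2 s.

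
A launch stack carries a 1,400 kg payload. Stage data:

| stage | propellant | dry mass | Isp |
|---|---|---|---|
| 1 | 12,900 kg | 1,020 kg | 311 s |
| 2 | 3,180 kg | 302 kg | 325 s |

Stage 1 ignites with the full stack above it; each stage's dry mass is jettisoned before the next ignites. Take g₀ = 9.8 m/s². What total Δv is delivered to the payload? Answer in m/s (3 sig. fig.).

Δv ≈ 6890 m/s

Ignition mass of stage 1 = 12,900+1,020 + 3,180+302 + 1,400 = 18,802 kg.
Stage 1: m₀ = 18,802 kg, m_f = 18,802 − 12,900 = 5,902 kg; Δv = 311×9.8×ln(3.186) = 3047.8×1.1587 ≈ 3531 m/s.
Stage 2: m₀ = 4,882 kg, m_f = 4,882 − 3,180 = 1,702 kg; Δv = 325×9.8×ln(2.868) = 3185.0×1.0538 ≈ 3356 m/s.
Total Δv = 3531 + 3356 = 6887 m/s.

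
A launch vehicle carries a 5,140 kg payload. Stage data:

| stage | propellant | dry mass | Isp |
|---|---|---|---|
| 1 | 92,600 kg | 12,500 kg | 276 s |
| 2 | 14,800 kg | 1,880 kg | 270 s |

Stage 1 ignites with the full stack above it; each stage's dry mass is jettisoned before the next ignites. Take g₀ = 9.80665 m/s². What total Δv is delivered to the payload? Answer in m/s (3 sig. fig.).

Δv ≈ 6540 m/s

Ignition mass of stage 1 = 92,600+12,500 + 14,800+1,880 + 5,140 = 126,920 kg.
Stage 1: m₀ = 126,920 kg, m_f = 126,920 − 92,600 = 34,320 kg; Δv = 276×9.80665×ln(3.698) = 2706.6×1.3078 ≈ 3540 m/s.
Stage 2: m₀ = 21,820 kg, m_f = 21,820 − 14,800 = 7,020 kg; Δv = 270×9.80665×ln(3.108) = 2647.8×1.1341 ≈ 3003 m/s.
Total Δv = 3540 + 3003 = 6543 m/s.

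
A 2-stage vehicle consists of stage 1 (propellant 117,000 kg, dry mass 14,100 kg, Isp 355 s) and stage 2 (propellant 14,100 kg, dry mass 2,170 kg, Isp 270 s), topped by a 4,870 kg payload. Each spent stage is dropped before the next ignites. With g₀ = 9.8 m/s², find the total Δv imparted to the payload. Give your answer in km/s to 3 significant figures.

Δv ≈ 8.00 km/s

Ignition mass of stage 1 = 117,000+14,100 + 14,100+2,170 + 4,870 = 152,240 kg.
Stage 1: m₀ = 152,240 kg, m_f = 152,240 − 117,000 = 35,240 kg; Δv = 355×9.8×ln(4.32) = 3479.0×1.4633 ≈ 5091 m/s.
Stage 2: m₀ = 21,140 kg, m_f = 21,140 − 14,100 = 7,040 kg; Δv = 270×9.8×ln(3.003) = 2646.0×1.0996 ≈ 2909 m/s.
Total Δv = 5091 + 2909 = 8000 m/s.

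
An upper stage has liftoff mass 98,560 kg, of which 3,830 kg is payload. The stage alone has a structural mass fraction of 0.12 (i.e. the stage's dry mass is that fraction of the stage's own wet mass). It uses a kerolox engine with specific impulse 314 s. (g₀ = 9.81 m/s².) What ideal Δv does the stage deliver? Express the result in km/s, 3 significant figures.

Stage wet mass = m₀ − payload = 98,560 − 3,830 = 94,730 kg.
Stage dry mass = ε × stage wet mass = 0.12 × 94,730 = 11,367.6 kg.
Burnout mass m_f = stage dry + payload = 11,367.6 + 3,830 = 15,197.6 kg.
v_e = Isp · g₀ = 314 × 9.81 = 3080.3 m/s.
Δv = v_e · ln(98,560/15,197.6) = 3080.3 × ln(6.485) = 3080.3 × 1.8695 ≈ 5759 m/s.

Δv ≈ 5.76 km/s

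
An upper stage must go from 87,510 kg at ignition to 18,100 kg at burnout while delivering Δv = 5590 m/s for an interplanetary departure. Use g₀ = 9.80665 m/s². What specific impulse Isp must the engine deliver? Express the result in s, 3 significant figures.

ln(m₀/m_f) = ln(87510/18100) = ln(4.835) = 1.5758.
Rocket equation: v_e = Δv / ln(m₀/m_f) = 5590 / 1.5758 = 3547.3 m/s.
Isp = v_e / g₀ = 3547.3 / 9.80665 = 361.7 s.

Isp ≈ 362 s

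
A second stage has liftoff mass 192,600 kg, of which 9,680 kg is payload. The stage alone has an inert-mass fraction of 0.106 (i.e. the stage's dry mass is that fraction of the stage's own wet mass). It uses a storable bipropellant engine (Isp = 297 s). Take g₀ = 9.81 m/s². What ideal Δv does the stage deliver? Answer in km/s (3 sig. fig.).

Δv ≈ 5.51 km/s

Stage wet mass = m₀ − payload = 192,600 − 9,680 = 182,920 kg.
Stage dry mass = ε × stage wet mass = 0.106 × 182,920 = 19,389.5 kg.
Burnout mass m_f = stage dry + payload = 19,389.5 + 9,680 = 29,069.5 kg.
v_e = Isp · g₀ = 297 × 9.81 = 2913.6 m/s.
Δv = v_e · ln(192,600/29,069.5) = 2913.6 × ln(6.626) = 2913.6 × 1.8909 ≈ 5509 m/s.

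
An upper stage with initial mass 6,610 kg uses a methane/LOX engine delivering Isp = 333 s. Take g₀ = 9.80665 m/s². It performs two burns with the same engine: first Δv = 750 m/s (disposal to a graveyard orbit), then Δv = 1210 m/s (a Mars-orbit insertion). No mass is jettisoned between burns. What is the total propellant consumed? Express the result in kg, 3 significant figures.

v_e = Isp · g₀ = 333 × 9.80665 = 3265.6 m/s.
After the first burn: m = 6610 × exp(−750/3265.6) = 6610 × 0.79480 = 5,253.63 kg.
After the second burn: m = 5,253.63 × exp(−1210/3265.6) = 5,253.63 × 0.69037 = 3,626.95 kg.
Total propellant = m₀ − m_final = 6610 − 3,626.95 = 2,983.05 kg.

total propellant consumed ≈ 2980 kg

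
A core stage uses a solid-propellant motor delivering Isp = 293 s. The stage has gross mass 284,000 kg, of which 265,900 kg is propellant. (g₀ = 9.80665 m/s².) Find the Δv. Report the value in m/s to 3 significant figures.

v_e = Isp · g₀ = 293 × 9.80665 = 2873.3 m/s.
m_f = m₀ − m_prop = 284,000 − 265,900 = 18,100 kg.
Rocket equation: Δv = v_e · ln(m₀/m_f) = 2873.3 × ln(15.69) = 2873.3 × 2.7531 ≈ 7910.5 m/s.

Δv ≈ 7910 m/s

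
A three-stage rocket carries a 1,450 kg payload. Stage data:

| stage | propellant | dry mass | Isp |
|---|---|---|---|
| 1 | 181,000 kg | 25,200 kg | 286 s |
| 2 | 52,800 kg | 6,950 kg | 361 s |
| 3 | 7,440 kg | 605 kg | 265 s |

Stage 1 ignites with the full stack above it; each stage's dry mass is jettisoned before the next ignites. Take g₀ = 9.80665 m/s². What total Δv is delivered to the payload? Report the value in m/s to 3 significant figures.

Ignition mass of stage 1 = 181,000+25,200 + 52,800+6,950 + 7,440+605 + 1,450 = 275,445 kg.
Stage 1: m₀ = 275,445 kg, m_f = 275,445 − 181,000 = 94,445 kg; Δv = 286×9.80665×ln(2.916) = 2804.7×1.0704 ≈ 3002 m/s.
Stage 2: m₀ = 69,245 kg, m_f = 69,245 − 52,800 = 16,445 kg; Δv = 361×9.80665×ln(4.211) = 3540.2×1.4376 ≈ 5089 m/s.
Stage 3: m₀ = 9,495 kg, m_f = 9,495 − 7,440 = 2,055 kg; Δv = 265×9.80665×ln(4.62) = 2598.8×1.5305 ≈ 3977 m/s.
Total Δv = 3002 + 5089 + 3977 = 12068 m/s.

Δv ≈ 12100 m/s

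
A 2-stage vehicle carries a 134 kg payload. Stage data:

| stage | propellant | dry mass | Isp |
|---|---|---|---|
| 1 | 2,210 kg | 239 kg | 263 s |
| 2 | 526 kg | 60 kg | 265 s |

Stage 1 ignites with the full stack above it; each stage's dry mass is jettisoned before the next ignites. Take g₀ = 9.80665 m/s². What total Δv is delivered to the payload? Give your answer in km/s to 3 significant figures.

Δv ≈ 6.49 km/s

Ignition mass of stage 1 = 2,210+239 + 526+60 + 134 = 3,169 kg.
Stage 1: m₀ = 3,169 kg, m_f = 3,169 − 2,210 = 959 kg; Δv = 263×9.80665×ln(3.304) = 2579.1×1.1953 ≈ 3083 m/s.
Stage 2: m₀ = 720 kg, m_f = 720 − 526 = 194 kg; Δv = 265×9.80665×ln(3.711) = 2598.8×1.3114 ≈ 3408 m/s.
Total Δv = 3083 + 3408 = 6491 m/s.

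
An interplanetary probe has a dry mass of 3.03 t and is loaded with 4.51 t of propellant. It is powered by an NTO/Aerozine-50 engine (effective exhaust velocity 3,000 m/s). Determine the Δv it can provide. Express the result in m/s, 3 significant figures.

Δv ≈ 2730 m/s

m₀ = m_dry + m_prop = 3.03 + 4.51 = 7.54 t.
From the ideal rocket equation, Δv = v_e · ln(m₀/m_f) = 3000.0 × ln(2.488) = 3000.0 × 0.9117 ≈ 2735.0 m/s.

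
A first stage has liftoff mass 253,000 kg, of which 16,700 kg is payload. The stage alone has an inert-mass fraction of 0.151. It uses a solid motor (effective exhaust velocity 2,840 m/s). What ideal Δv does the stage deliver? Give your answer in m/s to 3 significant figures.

Stage wet mass = m₀ − payload = 253,000 − 16,700 = 236,300 kg.
Stage dry mass = ε × stage wet mass = 0.151 × 236,300 = 35,681.3 kg.
Burnout mass m_f = stage dry + payload = 35,681.3 + 16,700 = 52,381.3 kg.
Δv = v_e · ln(253,000/52,381.3) = 2840.0 × ln(4.83) = 2840.0 × 1.5748 ≈ 4473 m/s.

Δv ≈ 4470 m/s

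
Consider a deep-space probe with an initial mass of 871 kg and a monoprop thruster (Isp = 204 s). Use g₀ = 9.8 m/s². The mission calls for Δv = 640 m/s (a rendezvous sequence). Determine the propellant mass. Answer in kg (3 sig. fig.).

propellant mass ≈ 239 kg

v_e = Isp · g₀ = 204 × 9.8 = 1999.2 m/s.
Rocket equation: m₀/m_f = exp(Δv / v_e) = exp(640 / 1999.2) = exp(0.3201) = 1.3773.
m_f = 871 / 1.3773 = 632.397 kg, so propellant = m₀ − m_f = 871 − 632.397 = 238.603 kg.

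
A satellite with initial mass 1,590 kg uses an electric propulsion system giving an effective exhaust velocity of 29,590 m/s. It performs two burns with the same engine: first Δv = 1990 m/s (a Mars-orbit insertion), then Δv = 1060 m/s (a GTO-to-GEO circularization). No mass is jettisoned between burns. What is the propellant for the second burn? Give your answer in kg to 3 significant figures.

After the first burn: m = 1590 × exp(−1990/29590.0) = 1590 × 0.93496 = 1,486.59 kg.
After the second burn: m = 1,486.59 × exp(−1060/29590.0) = 1,486.59 × 0.96481 = 1,434.28 kg.
Second-burn propellant = 1,486.59 − 1,434.28 = 52.31 kg.

propellant for the second burn ≈ 52.3 kg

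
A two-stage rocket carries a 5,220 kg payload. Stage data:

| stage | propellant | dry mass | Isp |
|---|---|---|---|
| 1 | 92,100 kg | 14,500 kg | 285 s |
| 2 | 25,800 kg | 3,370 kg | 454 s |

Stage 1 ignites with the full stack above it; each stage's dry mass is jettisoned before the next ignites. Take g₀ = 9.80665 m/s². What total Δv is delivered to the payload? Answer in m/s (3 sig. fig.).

Ignition mass of stage 1 = 92,100+14,500 + 25,800+3,370 + 5,220 = 140,990 kg.
Stage 1: m₀ = 140,990 kg, m_f = 140,990 − 92,100 = 48,890 kg; Δv = 285×9.80665×ln(2.884) = 2794.9×1.0591 ≈ 2960 m/s.
Stage 2: m₀ = 34,390 kg, m_f = 34,390 − 25,800 = 8,590 kg; Δv = 454×9.80665×ln(4.003) = 4452.2×1.3872 ≈ 6176 m/s.
Total Δv = 2960 + 6176 = 9136 m/s.

Δv ≈ 9140 m/s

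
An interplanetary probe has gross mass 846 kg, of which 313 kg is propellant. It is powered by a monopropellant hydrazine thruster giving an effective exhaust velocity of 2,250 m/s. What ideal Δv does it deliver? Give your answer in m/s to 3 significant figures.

m_f = m₀ − m_prop = 846 − 313 = 533 kg.
Δv = v_e · ln(m₀/m_f) = 2250.0 × ln(1.587) = 2250.0 × 0.4620 ≈ 1039.5 m/s.

Δv ≈ 1040 m/s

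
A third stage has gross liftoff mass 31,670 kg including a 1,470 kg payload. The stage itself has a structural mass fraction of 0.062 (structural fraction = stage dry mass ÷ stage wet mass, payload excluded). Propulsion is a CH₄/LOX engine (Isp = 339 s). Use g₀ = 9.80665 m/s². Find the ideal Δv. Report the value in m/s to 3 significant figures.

Δv ≈ 7480 m/s

Stage wet mass = m₀ − payload = 31,670 − 1,470 = 30,200 kg.
Stage dry mass = ε × stage wet mass = 0.062 × 30,200 = 1,872.4 kg.
Burnout mass m_f = stage dry + payload = 1,872.4 + 1,470 = 3,342.4 kg.
v_e = Isp · g₀ = 339 × 9.80665 = 3324.5 m/s.
From the ideal rocket equation, Δv = v_e · ln(31,670/3,342.4) = 3324.5 × ln(9.475) = 3324.5 × 2.2487 ≈ 7476 m/s.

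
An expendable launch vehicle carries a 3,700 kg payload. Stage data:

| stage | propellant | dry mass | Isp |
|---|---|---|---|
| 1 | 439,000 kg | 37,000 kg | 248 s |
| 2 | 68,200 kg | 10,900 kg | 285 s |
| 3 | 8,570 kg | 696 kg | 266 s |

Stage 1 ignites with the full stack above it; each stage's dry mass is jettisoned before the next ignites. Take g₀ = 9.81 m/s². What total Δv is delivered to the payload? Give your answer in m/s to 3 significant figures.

Δv ≈ 10200 m/s

Ignition mass of stage 1 = 439,000+37,000 + 68,200+10,900 + 8,570+696 + 3,700 = 568,066 kg.
Stage 1: m₀ = 568,066 kg, m_f = 568,066 − 439,000 = 129,066 kg; Δv = 248×9.81×ln(4.401) = 2432.9×1.4819 ≈ 3605 m/s.
Stage 2: m₀ = 92,066 kg, m_f = 92,066 − 68,200 = 23,866 kg; Δv = 285×9.81×ln(3.858) = 2795.9×1.3501 ≈ 3775 m/s.
Stage 3: m₀ = 12,966 kg, m_f = 12,966 − 8,570 = 4,396 kg; Δv = 266×9.81×ln(2.949) = 2609.5×1.0816 ≈ 2822 m/s.
Total Δv = 3605 + 3775 + 2822 = 10202 m/s.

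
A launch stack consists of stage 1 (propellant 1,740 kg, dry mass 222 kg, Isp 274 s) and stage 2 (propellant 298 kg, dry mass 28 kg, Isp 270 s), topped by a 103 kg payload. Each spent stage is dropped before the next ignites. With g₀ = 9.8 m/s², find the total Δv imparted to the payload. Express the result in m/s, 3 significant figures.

Ignition mass of stage 1 = 1,740+222 + 298+28 + 103 = 2,391 kg.
Stage 1: m₀ = 2,391 kg, m_f = 2,391 − 1,740 = 651 kg; Δv = 274×9.8×ln(3.673) = 2685.2×1.3010 ≈ 3493 m/s.
Stage 2: m₀ = 429 kg, m_f = 429 − 298 = 131 kg; Δv = 270×9.8×ln(3.275) = 2646.0×1.1863 ≈ 3139 m/s.
Total Δv = 3493 + 3139 = 6632 m/s.

Δv ≈ 6630 m/s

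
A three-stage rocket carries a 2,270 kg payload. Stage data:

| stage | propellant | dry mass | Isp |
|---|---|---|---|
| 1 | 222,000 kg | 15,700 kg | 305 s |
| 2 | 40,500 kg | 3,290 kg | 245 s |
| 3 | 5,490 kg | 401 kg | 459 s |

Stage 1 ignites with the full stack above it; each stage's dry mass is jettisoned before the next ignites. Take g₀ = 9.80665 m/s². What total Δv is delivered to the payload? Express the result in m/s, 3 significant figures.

Ignition mass of stage 1 = 222,000+15,700 + 40,500+3,290 + 5,490+401 + 2,270 = 289,651 kg.
Stage 1: m₀ = 289,651 kg, m_f = 289,651 − 222,000 = 67,651 kg; Δv = 305×9.80665×ln(4.282) = 2991.0×1.4543 ≈ 4350 m/s.
Stage 2: m₀ = 51,951 kg, m_f = 51,951 − 40,500 = 11,451 kg; Δv = 245×9.80665×ln(4.537) = 2402.6×1.5122 ≈ 3633 m/s.
Stage 3: m₀ = 8,161 kg, m_f = 8,161 − 5,490 = 2,671 kg; Δv = 459×9.80665×ln(3.055) = 4501.3×1.1169 ≈ 5028 m/s.
Total Δv = 4350 + 3633 + 5028 = 13011 m/s.

Δv ≈ 13000 m/s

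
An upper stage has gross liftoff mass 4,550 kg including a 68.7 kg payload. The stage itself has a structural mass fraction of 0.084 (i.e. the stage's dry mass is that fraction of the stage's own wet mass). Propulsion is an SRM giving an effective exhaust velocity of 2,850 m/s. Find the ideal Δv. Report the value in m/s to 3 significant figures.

Δv ≈ 6620 m/s

Stage wet mass = m₀ − payload = 4,550 − 68.7 = 4,481.3 kg.
Stage dry mass = ε × stage wet mass = 0.084 × 4,481.3 = 376.429 kg.
Burnout mass m_f = stage dry + payload = 376.429 + 68.7 = 445.129 kg.
Δv = v_e · ln(4,550/445.129) = 2850.0 × ln(10.22) = 2850.0 × 2.3245 ≈ 6625 m/s.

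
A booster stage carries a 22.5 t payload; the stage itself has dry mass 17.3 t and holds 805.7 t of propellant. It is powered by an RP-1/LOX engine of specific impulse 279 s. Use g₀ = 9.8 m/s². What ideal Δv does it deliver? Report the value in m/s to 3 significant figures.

v_e = Isp · g₀ = 279 × 9.8 = 2734.2 m/s.
m₀ = payload + dry + propellant = 22.5 + 17.3 + 805.7 = 845.5 t.
m_f = payload + dry = 22.5 + 17.3 = 39.8 t.
From the ideal rocket equation, Δv = v_e · ln(m₀/m_f) = 2734.2 × ln(21.24) = 2734.2 × 3.0561 ≈ 8355.9 m/s.

Δv ≈ 8360 m/s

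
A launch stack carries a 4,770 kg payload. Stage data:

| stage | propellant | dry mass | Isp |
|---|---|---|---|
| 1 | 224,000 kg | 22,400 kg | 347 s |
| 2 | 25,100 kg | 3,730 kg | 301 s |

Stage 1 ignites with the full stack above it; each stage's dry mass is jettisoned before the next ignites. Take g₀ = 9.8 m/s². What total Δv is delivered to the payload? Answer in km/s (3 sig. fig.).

Ignition mass of stage 1 = 224,000+22,400 + 25,100+3,730 + 4,770 = 280,000 kg.
Stage 1: m₀ = 280,000 kg, m_f = 280,000 − 224,000 = 56,000 kg; Δv = 347×9.8×ln(5) = 3400.6×1.6094 ≈ 5473 m/s.
Stage 2: m₀ = 33,600 kg, m_f = 33,600 − 25,100 = 8,500 kg; Δv = 301×9.8×ln(3.953) = 2949.8×1.3745 ≈ 4054 m/s.
Total Δv = 5473 + 4054 = 9527 m/s.

Δv ≈ 9.53 km/s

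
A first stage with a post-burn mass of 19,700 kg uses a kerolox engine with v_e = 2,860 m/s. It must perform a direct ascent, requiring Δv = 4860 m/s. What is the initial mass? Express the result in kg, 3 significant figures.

From the ideal rocket equation, m₀/m_f = exp(Δv / v_e) = exp(4860 / 2860.0) = exp(1.6993) = 5.4701.
m₀ = m_f × 5.4701 = 19,700 × 5.4701 = 107,761 kg.

initial mass ≈ 108000 kg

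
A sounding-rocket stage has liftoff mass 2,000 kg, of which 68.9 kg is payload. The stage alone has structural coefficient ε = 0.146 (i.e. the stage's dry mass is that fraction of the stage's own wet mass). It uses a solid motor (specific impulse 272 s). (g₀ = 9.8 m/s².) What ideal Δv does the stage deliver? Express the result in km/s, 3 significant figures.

Stage wet mass = m₀ − payload = 2,000 − 68.9 = 1,931.1 kg.
Stage dry mass = ε × stage wet mass = 0.146 × 1,931.1 = 281.941 kg.
Burnout mass m_f = stage dry + payload = 281.941 + 68.9 = 350.841 kg.
v_e = Isp · g₀ = 272 × 9.8 = 2665.6 m/s.
Using Δv = v_e ln(m₀/m_f): Δv = v_e · ln(2,000/350.841) = 2665.6 × ln(5.701) = 2665.6 × 1.7406 ≈ 4640 m/s.

Δv ≈ 4.64 km/s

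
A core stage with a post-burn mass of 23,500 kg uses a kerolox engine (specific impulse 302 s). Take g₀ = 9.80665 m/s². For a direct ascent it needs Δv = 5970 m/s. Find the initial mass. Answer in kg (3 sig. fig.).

initial mass ≈ 176000 kg

v_e = Isp · g₀ = 302 × 9.80665 = 2961.6 m/s.
m₀/m_f = exp(Δv / v_e) = exp(5970 / 2961.6) = exp(2.0158) = 7.5067.
m₀ = m_f × 7.5067 = 23,500 × 7.5067 = 176,407 kg.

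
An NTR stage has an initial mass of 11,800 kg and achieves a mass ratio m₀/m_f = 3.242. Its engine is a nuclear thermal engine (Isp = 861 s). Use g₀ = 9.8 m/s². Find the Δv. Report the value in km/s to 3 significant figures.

Δv ≈ 9.92 km/s

v_e = Isp · g₀ = 861 × 9.8 = 8437.8 m/s.
Δv = v_e · ln(3.242) = 8437.8 × 1.1762 ≈ 9924.5 m/s.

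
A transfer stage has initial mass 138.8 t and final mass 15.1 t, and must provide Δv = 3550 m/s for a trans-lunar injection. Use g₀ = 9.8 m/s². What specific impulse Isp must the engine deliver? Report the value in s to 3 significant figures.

ln(m₀/m_f) = ln(138800/15100) = ln(9.192) = 2.2183.
v_e = Δv / ln(m₀/m_f) = 3550 / 2.2183 = 1600.3 m/s.
Isp = v_e / g₀ = 1600.3 / 9.8 = 163.3 s.

Isp ≈ 163 s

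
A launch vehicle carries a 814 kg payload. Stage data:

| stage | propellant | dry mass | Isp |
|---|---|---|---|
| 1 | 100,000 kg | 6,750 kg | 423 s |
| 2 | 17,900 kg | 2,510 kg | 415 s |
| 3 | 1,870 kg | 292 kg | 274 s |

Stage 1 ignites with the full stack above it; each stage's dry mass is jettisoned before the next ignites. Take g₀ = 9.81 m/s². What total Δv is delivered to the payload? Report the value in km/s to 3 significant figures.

Δv ≈ 14.6 km/s

Ignition mass of stage 1 = 100,000+6,750 + 17,900+2,510 + 1,870+292 + 814 = 130,136 kg.
Stage 1: m₀ = 130,136 kg, m_f = 130,136 − 100,000 = 30,136 kg; Δv = 423×9.81×ln(4.318) = 4149.6×1.4629 ≈ 6070 m/s.
Stage 2: m₀ = 23,386 kg, m_f = 23,386 − 17,900 = 5,486 kg; Δv = 415×9.81×ln(4.263) = 4071.2×1.4499 ≈ 5903 m/s.
Stage 3: m₀ = 2,976 kg, m_f = 2,976 − 1,870 = 1,106 kg; Δv = 274×9.81×ln(2.691) = 2687.9×0.9898 ≈ 2661 m/s.
Total Δv = 6070 + 5903 + 2661 = 14634 m/s.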